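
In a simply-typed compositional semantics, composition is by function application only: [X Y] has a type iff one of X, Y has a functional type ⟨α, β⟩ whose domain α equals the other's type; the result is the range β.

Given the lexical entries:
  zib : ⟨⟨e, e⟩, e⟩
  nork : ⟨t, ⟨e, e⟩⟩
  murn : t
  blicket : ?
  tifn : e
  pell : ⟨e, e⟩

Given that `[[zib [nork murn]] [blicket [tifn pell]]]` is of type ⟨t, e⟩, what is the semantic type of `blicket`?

⟨e, ⟨e, ⟨t, e⟩⟩⟩

[[zib [nork murn]] [blicket [tifn pell]]] must have type ⟨t, e⟩. The sister [zib [nork murn]] has type e; that is not a function onto ⟨t, e⟩, so [blicket [tifn pell]] must be the functor, of type ⟨e, ⟨t, e⟩⟩.
[blicket [tifn pell]] must have type ⟨e, ⟨t, e⟩⟩. The sister [tifn pell] has type e; that is not a function onto ⟨e, ⟨t, e⟩⟩, so blicket must be the functor, of type ⟨e, ⟨e, ⟨t, e⟩⟩⟩.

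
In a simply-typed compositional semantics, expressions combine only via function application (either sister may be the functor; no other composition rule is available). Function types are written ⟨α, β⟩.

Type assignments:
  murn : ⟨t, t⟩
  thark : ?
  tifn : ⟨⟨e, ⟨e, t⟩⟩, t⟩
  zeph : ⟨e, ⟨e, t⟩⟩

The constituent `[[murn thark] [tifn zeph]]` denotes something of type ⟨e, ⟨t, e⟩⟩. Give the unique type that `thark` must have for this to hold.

⟨⟨t, t⟩, ⟨t, ⟨e, ⟨t, e⟩⟩⟩⟩

At [[murn thark] [tifn zeph]] (required: ⟨e, ⟨t, e⟩⟩): [tifn zeph] is t, which is not a function with range ⟨e, ⟨t, e⟩⟩; hence [murn thark] is the functor — type ⟨t, ⟨e, ⟨t, e⟩⟩⟩.
At [murn thark] (required: ⟨t, ⟨e, ⟨t, e⟩⟩⟩): murn is ⟨t, t⟩, which is not a function with range ⟨t, ⟨e, ⟨t, e⟩⟩⟩; hence thark is the functor — type ⟨⟨t, t⟩, ⟨t, ⟨e, ⟨t, e⟩⟩⟩⟩.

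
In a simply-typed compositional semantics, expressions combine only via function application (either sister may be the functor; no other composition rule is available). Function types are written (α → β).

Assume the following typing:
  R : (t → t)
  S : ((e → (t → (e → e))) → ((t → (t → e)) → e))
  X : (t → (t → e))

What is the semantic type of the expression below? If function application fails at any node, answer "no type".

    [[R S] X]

[R S]: (t → t) and ((e → (t → (e → e))) → ((t → (t → e)) → e)) cannot combine by function application — type clash.

no type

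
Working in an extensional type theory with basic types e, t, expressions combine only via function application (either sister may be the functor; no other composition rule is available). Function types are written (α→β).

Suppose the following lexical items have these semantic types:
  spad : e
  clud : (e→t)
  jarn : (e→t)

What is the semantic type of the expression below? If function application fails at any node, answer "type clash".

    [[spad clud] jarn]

type clash

[spad clud]: functor clud : (e→t), argument spad : e; result t.
[[spad clud] jarn]: t and (e→t) cannot combine by function application — type clash.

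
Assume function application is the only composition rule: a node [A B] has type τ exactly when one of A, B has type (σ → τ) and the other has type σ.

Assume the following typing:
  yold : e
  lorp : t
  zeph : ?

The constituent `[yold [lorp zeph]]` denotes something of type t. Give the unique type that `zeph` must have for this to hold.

[yold [lorp zeph]] must have type t. The sister yold has type e; that is not a function onto t, so [lorp zeph] must be the functor, of type (e → t).
[lorp zeph] must have type (e → t). The sister lorp has type t; that is not a function onto (e → t), so zeph must be the functor, of type (t → (e → t)).

(t → (e → t))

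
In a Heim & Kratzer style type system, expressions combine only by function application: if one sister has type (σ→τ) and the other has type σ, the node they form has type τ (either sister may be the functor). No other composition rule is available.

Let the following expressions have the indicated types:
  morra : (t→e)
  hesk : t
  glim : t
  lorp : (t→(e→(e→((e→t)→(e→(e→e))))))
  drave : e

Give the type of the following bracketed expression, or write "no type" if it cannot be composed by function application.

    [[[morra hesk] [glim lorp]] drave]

[morra hesk]: morra is (t→e), hesk is t; result e.
[glim lorp]: lorp is (t→(e→(e→((e→t)→(e→(e→e)))))), glim is t; result (e→(e→((e→t)→(e→(e→e))))).
[[morra hesk] [glim lorp]]: [glim lorp] is (e→(e→((e→t)→(e→(e→e))))), [morra hesk] is e; result (e→((e→t)→(e→(e→e)))).
[[[morra hesk] [glim lorp]] drave]: [[morra hesk] [glim lorp]] is (e→((e→t)→(e→(e→e)))), drave is e; result ((e→t)→(e→(e→e))).

((e→t)→(e→(e→e)))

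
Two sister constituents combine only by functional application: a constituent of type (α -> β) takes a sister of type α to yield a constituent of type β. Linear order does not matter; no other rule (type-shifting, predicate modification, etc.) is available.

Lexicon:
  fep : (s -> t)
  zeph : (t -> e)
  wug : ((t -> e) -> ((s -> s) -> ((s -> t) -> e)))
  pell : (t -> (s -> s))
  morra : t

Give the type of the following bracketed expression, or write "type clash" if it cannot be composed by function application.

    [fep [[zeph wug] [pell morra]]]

At [zeph wug], wug : ((t -> e) -> ((s -> s) -> ((s -> t) -> e))) takes zeph : (t -> e), giving ((s -> s) -> ((s -> t) -> e)).
At [pell morra], pell : (t -> (s -> s)) takes morra : t, giving (s -> s).
At [[zeph wug] [pell morra]], [zeph wug] : ((s -> s) -> ((s -> t) -> e)) takes [pell morra] : (s -> s), giving ((s -> t) -> e).
At [fep [[zeph wug] [pell morra]]], [[zeph wug] [pell morra]] : ((s -> t) -> e) takes fep : (s -> t), giving e.

e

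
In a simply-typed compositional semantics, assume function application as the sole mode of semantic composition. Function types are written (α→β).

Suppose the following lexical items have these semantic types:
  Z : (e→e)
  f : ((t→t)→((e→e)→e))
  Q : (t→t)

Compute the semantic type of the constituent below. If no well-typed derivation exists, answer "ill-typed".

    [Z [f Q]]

e

[f Q]: ((t→t)→((e→e)→e)) applied to (t→t) yields ((e→e)→e).
[Z [f Q]]: ((e→e)→e) applied to (e→e) yields e.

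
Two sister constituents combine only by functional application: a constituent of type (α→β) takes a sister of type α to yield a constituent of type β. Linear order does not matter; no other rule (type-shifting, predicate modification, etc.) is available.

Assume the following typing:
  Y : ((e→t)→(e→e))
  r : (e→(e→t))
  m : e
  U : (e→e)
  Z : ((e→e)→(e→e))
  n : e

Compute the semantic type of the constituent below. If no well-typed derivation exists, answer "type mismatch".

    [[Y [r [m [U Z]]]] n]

e

[U Z]: functor Z : ((e→e)→(e→e)), argument U : (e→e); result (e→e).
[m [U Z]]: functor [U Z] : (e→e), argument m : e; result e.
[r [m [U Z]]]: functor r : (e→(e→t)), argument [m [U Z]] : e; result (e→t).
[Y [r [m [U Z]]]]: functor Y : ((e→t)→(e→e)), argument [r [m [U Z]]] : (e→t); result (e→e).
[[Y [r [m [U Z]]]] n]: functor [Y [r [m [U Z]]]] : (e→e), argument n : e; result e.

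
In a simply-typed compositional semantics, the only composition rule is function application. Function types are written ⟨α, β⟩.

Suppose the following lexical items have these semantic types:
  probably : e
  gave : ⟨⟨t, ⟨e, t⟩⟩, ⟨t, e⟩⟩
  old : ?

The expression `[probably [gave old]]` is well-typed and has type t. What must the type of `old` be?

At [probably [gave old]] (required: t): probably is e, which is not a function with range t; hence [gave old] is the functor — type ⟨e, t⟩.
At [gave old] (required: ⟨e, t⟩): gave is ⟨⟨t, ⟨e, t⟩⟩, ⟨t, e⟩⟩, which is not a function with range ⟨e, t⟩; hence old is the functor — type ⟨⟨⟨t, ⟨e, t⟩⟩, ⟨t, e⟩⟩, ⟨e, t⟩⟩.

⟨⟨⟨t, ⟨e, t⟩⟩, ⟨t, e⟩⟩, ⟨e, t⟩⟩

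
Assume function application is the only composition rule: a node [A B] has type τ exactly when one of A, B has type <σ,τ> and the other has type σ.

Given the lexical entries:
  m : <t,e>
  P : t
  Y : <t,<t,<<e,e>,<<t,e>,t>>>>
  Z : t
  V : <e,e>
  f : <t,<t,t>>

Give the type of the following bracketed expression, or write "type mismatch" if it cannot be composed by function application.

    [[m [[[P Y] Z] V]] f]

<t,t>

[P Y]: Y is <t,<t,<<e,e>,<<t,e>,t>>>>, P is t; result <t,<<e,e>,<<t,e>,t>>>.
[[P Y] Z]: [P Y] is <t,<<e,e>,<<t,e>,t>>>, Z is t; result <<e,e>,<<t,e>,t>>.
[[[P Y] Z] V]: [[P Y] Z] is <<e,e>,<<t,e>,t>>, V is <e,e>; result <<t,e>,t>.
[m [[[P Y] Z] V]]: [[[P Y] Z] V] is <<t,e>,t>, m is <t,e>; result t.
[[m [[[P Y] Z] V]] f]: f is <t,<t,t>>, [m [[[P Y] Z] V]] is t; result <t,t>.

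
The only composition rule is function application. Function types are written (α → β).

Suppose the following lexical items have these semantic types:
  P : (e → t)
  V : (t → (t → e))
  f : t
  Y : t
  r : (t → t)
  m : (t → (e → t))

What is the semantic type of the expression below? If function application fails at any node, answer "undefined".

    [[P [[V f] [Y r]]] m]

[V f]: functor V : (t → (t → e)), argument f : t; result (t → e).
[Y r]: functor r : (t → t), argument Y : t; result t.
[[V f] [Y r]]: functor [V f] : (t → e), argument [Y r] : t; result e.
[P [[V f] [Y r]]]: functor P : (e → t), argument [[V f] [Y r]] : e; result t.
[[P [[V f] [Y r]]] m]: functor m : (t → (e → t)), argument [P [[V f] [Y r]]] : t; result (e → t).

(e → t)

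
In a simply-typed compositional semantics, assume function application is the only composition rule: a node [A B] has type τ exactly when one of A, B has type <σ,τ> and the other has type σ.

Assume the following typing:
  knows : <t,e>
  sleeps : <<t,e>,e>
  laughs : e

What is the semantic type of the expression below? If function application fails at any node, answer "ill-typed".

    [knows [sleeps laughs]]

ill-typed

[sleeps laughs]: <<t,e>,e> and e cannot combine by function application — type clash.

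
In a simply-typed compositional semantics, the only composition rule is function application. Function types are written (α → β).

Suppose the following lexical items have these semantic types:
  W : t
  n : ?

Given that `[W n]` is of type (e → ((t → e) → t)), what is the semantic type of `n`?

(t → (e → ((t → e) → t)))

[W n] must have type (e → ((t → e) → t)). The sister W has type t; that is not a function onto (e → ((t → e) → t)), so n must be the functor, of type (t → (e → ((t → e) → t))).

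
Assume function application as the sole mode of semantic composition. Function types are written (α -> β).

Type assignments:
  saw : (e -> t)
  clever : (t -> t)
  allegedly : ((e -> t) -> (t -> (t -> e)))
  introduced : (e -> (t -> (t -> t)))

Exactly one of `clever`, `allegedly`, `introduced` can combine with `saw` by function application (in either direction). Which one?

allegedly

clever : (t -> t) — neither side's domain matches the other.
allegedly — combines: allegedly : ((e -> t) -> (t -> (t -> e))) takes saw : (e -> t) as argument, giving (t -> (t -> e)).
introduced : (e -> (t -> (t -> t))) — neither side's domain matches the other.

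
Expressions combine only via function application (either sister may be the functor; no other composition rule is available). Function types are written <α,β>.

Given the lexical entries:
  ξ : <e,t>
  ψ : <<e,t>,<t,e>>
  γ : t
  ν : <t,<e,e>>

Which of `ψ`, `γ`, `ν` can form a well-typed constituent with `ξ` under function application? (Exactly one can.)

ψ

ψ — combines: ψ : <<e,t>,<t,e>> takes ξ : <e,t> as argument, giving <t,e>.
γ : t — ξ needs e; γ needs nothing (atomic); neither fits.
ν : <t,<e,e>> — ξ needs e; ν needs t; neither fits.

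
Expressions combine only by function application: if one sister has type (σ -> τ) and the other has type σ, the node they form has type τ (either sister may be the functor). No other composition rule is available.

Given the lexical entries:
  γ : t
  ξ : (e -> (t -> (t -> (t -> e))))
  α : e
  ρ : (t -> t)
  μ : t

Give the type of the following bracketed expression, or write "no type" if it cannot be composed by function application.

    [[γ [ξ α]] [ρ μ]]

(t -> e)

[ξ α]: functor ξ : (e -> (t -> (t -> (t -> e)))), argument α : e; result (t -> (t -> (t -> e))).
[γ [ξ α]]: functor [ξ α] : (t -> (t -> (t -> e))), argument γ : t; result (t -> (t -> e)).
[ρ μ]: functor ρ : (t -> t), argument μ : t; result t.
[[γ [ξ α]] [ρ μ]]: functor [γ [ξ α]] : (t -> (t -> e)), argument [ρ μ] : t; result (t -> e).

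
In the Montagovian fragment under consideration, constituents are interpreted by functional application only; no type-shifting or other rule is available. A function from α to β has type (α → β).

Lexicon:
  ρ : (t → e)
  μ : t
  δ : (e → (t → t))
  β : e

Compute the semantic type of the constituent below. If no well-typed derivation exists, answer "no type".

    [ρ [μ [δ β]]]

[δ β]: δ is (e → (t → t)), β is e; result (t → t).
[μ [δ β]]: [δ β] is (t → t), μ is t; result t.
[ρ [μ [δ β]]]: ρ is (t → e), [μ [δ β]] is t; result e.

e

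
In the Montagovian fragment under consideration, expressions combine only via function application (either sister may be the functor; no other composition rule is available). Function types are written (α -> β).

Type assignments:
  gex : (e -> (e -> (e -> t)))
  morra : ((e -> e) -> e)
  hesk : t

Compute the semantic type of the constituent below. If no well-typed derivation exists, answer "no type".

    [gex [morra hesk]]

no type

At [morra hesk]: neither ((e -> e) -> e) nor t can take the other as argument; the node is ill-typed.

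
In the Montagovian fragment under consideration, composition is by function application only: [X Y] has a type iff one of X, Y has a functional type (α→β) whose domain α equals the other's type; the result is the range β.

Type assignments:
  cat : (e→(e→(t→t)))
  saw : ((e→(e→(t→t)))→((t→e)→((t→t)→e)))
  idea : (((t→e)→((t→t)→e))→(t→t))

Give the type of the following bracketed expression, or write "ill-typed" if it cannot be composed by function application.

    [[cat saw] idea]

(t→t)

[cat saw]: ((e→(e→(t→t)))→((t→e)→((t→t)→e))) applied to (e→(e→(t→t))) yields ((t→e)→((t→t)→e)).
[[cat saw] idea]: (((t→e)→((t→t)→e))→(t→t)) applied to ((t→e)→((t→t)→e)) yields (t→t).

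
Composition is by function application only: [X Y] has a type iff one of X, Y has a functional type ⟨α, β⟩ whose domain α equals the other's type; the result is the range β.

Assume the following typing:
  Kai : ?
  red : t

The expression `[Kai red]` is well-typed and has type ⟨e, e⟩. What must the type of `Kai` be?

⟨t, ⟨e, e⟩⟩

[Kai red] must have type ⟨e, e⟩. The sister red has type t; that is not a function onto ⟨e, e⟩, so Kai must be the functor, of type ⟨t, ⟨e, e⟩⟩.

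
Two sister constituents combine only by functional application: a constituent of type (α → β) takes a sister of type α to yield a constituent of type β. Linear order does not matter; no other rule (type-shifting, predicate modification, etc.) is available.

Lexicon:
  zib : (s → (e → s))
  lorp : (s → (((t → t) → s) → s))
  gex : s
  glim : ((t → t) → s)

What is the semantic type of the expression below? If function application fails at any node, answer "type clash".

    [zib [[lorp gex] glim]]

(e → s)

[lorp gex]: functor lorp : (s → (((t → t) → s) → s)), argument gex : s; result (((t → t) → s) → s).
[[lorp gex] glim]: functor [lorp gex] : (((t → t) → s) → s), argument glim : ((t → t) → s); result s.
[zib [[lorp gex] glim]]: functor zib : (s → (e → s)), argument [[lorp gex] glim] : s; result (e → s).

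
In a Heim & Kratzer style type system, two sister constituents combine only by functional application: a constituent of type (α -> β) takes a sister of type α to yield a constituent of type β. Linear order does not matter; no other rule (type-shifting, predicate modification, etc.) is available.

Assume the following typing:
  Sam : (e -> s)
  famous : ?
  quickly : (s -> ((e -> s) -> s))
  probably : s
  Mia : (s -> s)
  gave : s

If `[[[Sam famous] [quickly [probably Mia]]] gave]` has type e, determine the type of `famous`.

((e -> s) -> (((e -> s) -> s) -> (s -> e)))

[[[Sam famous] [quickly [probably Mia]]] gave] must have type e. The sister gave has type s; that is not a function onto e, so [[Sam famous] [quickly [probably Mia]]] must be the functor, of type (s -> e).
[[Sam famous] [quickly [probably Mia]]] must have type (s -> e). The sister [quickly [probably Mia]] has type ((e -> s) -> s); that is not a function onto (s -> e), so [Sam famous] must be the functor, of type (((e -> s) -> s) -> (s -> e)).
[Sam famous] must have type (((e -> s) -> s) -> (s -> e)). The sister Sam has type (e -> s); that is not a function onto (((e -> s) -> s) -> (s -> e)), so famous must be the functor, of type ((e -> s) -> (((e -> s) -> s) -> (s -> e))).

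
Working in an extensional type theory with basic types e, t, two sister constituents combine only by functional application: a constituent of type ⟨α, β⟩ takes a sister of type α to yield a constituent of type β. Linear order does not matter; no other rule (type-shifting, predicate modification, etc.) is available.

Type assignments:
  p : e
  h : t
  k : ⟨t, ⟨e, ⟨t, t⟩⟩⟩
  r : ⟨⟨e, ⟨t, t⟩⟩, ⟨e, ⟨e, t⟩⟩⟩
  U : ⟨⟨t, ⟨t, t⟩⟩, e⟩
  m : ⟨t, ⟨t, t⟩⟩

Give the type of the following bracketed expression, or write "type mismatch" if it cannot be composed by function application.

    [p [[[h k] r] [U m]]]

t

[h k]: k is ⟨t, ⟨e, ⟨t, t⟩⟩⟩, h is t; result ⟨e, ⟨t, t⟩⟩.
[[h k] r]: r is ⟨⟨e, ⟨t, t⟩⟩, ⟨e, ⟨e, t⟩⟩⟩, [h k] is ⟨e, ⟨t, t⟩⟩; result ⟨e, ⟨e, t⟩⟩.
[U m]: U is ⟨⟨t, ⟨t, t⟩⟩, e⟩, m is ⟨t, ⟨t, t⟩⟩; result e.
[[[h k] r] [U m]]: [[h k] r] is ⟨e, ⟨e, t⟩⟩, [U m] is e; result ⟨e, t⟩.
[p [[[h k] r] [U m]]]: [[[h k] r] [U m]] is ⟨e, t⟩, p is e; result t.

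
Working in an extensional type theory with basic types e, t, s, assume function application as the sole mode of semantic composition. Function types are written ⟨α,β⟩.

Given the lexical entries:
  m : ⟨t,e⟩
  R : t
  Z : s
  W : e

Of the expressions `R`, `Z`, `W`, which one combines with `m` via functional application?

R

R — combines: m : ⟨t,e⟩ takes R : t as argument, giving e.
Z : s — no; m wants t, and Z wants nothing (atomic).
W : e — no; m wants t, and W wants nothing (atomic).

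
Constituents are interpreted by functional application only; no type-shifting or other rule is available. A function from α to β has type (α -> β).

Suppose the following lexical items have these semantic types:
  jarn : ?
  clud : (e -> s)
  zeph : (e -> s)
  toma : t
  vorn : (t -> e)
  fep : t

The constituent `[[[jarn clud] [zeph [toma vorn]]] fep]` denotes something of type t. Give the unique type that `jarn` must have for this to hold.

((e -> s) -> (s -> (t -> t)))

For [[[jarn clud] [zeph [toma vorn]]] fep] to have type t with fep of type t, [[jarn clud] [zeph [toma vorn]]] must be the function: [[jarn clud] [zeph [toma vorn]]] : (t -> t).
For [[jarn clud] [zeph [toma vorn]]] to have type (t -> t) with [zeph [toma vorn]] of type s, [jarn clud] must be the function: [jarn clud] : (s -> (t -> t)).
For [jarn clud] to have type (s -> (t -> t)) with clud of type (e -> s), jarn must be the function: jarn : ((e -> s) -> (s -> (t -> t))).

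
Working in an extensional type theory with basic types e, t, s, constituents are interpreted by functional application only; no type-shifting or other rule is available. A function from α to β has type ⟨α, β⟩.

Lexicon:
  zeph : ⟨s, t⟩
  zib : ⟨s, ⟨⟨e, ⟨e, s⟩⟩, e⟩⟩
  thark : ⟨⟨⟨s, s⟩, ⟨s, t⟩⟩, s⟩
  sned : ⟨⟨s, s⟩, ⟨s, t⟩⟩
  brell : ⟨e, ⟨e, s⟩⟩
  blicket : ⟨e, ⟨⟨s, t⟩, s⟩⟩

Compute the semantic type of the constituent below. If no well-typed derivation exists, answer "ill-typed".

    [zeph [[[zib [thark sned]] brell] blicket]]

At [thark sned], thark : ⟨⟨⟨s, s⟩, ⟨s, t⟩⟩, s⟩ takes sned : ⟨⟨s, s⟩, ⟨s, t⟩⟩, giving s.
At [zib [thark sned]], zib : ⟨s, ⟨⟨e, ⟨e, s⟩⟩, e⟩⟩ takes [thark sned] : s, giving ⟨⟨e, ⟨e, s⟩⟩, e⟩.
At [[zib [thark sned]] brell], [zib [thark sned]] : ⟨⟨e, ⟨e, s⟩⟩, e⟩ takes brell : ⟨e, ⟨e, s⟩⟩, giving e.
At [[[zib [thark sned]] brell] blicket], blicket : ⟨e, ⟨⟨s, t⟩, s⟩⟩ takes [[zib [thark sned]] brell] : e, giving ⟨⟨s, t⟩, s⟩.
At [zeph [[[zib [thark sned]] brell] blicket]], [[[zib [thark sned]] brell] blicket] : ⟨⟨s, t⟩, s⟩ takes zeph : ⟨s, t⟩, giving s.

s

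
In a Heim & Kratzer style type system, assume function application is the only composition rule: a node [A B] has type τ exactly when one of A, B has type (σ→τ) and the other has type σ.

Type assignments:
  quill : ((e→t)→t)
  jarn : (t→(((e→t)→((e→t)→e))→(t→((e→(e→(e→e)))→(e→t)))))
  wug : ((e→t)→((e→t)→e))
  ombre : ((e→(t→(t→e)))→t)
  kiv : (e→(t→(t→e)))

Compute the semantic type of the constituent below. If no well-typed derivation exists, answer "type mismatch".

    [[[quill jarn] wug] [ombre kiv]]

At [quill jarn]: neither ((e→t)→t) nor (t→(((e→t)→((e→t)→e))→(t→((e→(e→(e→e)))→(e→t))))) can take the other as argument; the node is ill-typed.

type mismatch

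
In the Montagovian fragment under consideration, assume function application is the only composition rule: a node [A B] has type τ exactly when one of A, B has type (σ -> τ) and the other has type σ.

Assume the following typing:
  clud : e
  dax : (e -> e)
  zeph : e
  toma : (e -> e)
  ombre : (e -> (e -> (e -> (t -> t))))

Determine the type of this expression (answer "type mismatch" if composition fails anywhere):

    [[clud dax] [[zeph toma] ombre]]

(e -> (t -> t))

[clud dax]: dax is (e -> e), clud is e; result e.
[zeph toma]: toma is (e -> e), zeph is e; result e.
[[zeph toma] ombre]: ombre is (e -> (e -> (e -> (t -> t)))), [zeph toma] is e; result (e -> (e -> (t -> t))).
[[clud dax] [[zeph toma] ombre]]: [[zeph toma] ombre] is (e -> (e -> (t -> t))), [clud dax] is e; result (e -> (t -> t)).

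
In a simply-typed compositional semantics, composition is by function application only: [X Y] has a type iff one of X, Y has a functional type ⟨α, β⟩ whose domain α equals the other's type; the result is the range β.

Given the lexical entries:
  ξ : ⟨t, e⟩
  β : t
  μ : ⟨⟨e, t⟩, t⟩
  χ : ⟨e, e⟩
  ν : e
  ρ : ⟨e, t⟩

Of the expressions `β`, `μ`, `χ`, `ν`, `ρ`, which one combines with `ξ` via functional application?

β — combines: ξ : ⟨t, e⟩ takes β : t as argument, giving e.
μ : ⟨⟨e, t⟩, t⟩ — ξ needs t; μ needs ⟨e, t⟩; neither fits.
χ : ⟨e, e⟩ — ξ needs t; χ needs e; neither fits.
ν : e — ξ needs t; ν needs nothing (atomic); neither fits.
ρ : ⟨e, t⟩ — ξ needs t; ρ needs e; neither fits.

β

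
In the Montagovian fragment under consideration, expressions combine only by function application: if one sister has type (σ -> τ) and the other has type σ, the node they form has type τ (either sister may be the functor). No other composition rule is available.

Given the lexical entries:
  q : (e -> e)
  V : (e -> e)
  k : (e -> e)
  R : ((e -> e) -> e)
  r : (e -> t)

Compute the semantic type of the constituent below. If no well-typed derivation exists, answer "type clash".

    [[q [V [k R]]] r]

[k R]: ((e -> e) -> e) applied to (e -> e) yields e.
[V [k R]]: (e -> e) applied to e yields e.
[q [V [k R]]]: (e -> e) applied to e yields e.
[[q [V [k R]]] r]: (e -> t) applied to e yields t.

t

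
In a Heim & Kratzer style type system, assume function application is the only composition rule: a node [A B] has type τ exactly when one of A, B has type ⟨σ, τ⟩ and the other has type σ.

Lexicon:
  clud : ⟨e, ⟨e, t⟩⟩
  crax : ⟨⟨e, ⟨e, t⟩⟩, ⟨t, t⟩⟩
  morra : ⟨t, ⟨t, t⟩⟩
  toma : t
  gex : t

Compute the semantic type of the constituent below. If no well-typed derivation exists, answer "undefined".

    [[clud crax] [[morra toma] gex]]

[clud crax]: functor crax : ⟨⟨e, ⟨e, t⟩⟩, ⟨t, t⟩⟩, argument clud : ⟨e, ⟨e, t⟩⟩; result ⟨t, t⟩.
[morra toma]: functor morra : ⟨t, ⟨t, t⟩⟩, argument toma : t; result ⟨t, t⟩.
[[morra toma] gex]: functor [morra toma] : ⟨t, t⟩, argument gex : t; result t.
[[clud crax] [[morra toma] gex]]: functor [clud crax] : ⟨t, t⟩, argument [[morra toma] gex] : t; result t.

t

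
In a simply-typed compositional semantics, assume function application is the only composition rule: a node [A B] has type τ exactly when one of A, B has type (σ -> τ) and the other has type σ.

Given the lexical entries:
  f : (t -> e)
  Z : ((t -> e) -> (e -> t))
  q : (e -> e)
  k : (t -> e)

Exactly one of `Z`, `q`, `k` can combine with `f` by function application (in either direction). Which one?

Z

Z — combines: Z : ((t -> e) -> (e -> t)) takes f : (t -> e) as argument, giving (e -> t).
q : (e -> e) — f needs t; q needs e; neither fits.
k : (t -> e) — f needs t; k needs t; neither fits.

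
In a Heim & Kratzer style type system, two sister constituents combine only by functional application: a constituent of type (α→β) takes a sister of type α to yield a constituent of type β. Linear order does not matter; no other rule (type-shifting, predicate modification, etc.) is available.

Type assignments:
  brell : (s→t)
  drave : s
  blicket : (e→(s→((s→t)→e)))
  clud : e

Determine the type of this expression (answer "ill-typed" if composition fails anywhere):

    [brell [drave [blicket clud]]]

e

[blicket clud]: functor blicket : (e→(s→((s→t)→e))), argument clud : e; result (s→((s→t)→e)).
[drave [blicket clud]]: functor [blicket clud] : (s→((s→t)→e)), argument drave : s; result ((s→t)→e).
[brell [drave [blicket clud]]]: functor [drave [blicket clud]] : ((s→t)→e), argument brell : (s→t); result e.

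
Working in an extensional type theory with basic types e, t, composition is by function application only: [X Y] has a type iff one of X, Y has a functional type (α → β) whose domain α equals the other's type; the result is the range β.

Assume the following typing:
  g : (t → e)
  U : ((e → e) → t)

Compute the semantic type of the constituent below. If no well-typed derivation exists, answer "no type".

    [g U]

At [g U]: neither (t → e) nor ((e → e) → t) can take the other as argument; the node is ill-typed.

no type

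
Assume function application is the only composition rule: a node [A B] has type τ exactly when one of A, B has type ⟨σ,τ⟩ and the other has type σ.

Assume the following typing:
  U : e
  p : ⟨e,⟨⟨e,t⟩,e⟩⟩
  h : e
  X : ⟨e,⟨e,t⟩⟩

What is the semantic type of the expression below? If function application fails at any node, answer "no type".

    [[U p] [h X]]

[U p] — p of type ⟨e,⟨⟨e,t⟩,e⟩⟩ combines with U of type e: type ⟨⟨e,t⟩,e⟩.
[h X] — X of type ⟨e,⟨e,t⟩⟩ combines with h of type e: type ⟨e,t⟩.
[[U p] [h X]] — [U p] of type ⟨⟨e,t⟩,e⟩ combines with [h X] of type ⟨e,t⟩: type e.

e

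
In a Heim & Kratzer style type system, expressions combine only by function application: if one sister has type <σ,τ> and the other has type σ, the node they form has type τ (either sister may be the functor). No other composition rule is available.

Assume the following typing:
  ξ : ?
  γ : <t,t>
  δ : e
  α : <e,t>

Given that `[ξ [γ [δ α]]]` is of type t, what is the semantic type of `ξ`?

<t,t>

[ξ [γ [δ α]]] must have type t. The sister [γ [δ α]] has type t; that is not a function onto t, so ξ must be the functor, of type <t,t>.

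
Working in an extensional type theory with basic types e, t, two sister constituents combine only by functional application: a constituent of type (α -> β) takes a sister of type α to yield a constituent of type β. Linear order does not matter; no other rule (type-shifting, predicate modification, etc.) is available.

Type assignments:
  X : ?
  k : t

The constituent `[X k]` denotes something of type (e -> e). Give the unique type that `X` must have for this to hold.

[X k] must have type (e -> e). The sister k has type t; that is not a function onto (e -> e), so X must be the functor, of type (t -> (e -> e)).

(t -> (e -> e))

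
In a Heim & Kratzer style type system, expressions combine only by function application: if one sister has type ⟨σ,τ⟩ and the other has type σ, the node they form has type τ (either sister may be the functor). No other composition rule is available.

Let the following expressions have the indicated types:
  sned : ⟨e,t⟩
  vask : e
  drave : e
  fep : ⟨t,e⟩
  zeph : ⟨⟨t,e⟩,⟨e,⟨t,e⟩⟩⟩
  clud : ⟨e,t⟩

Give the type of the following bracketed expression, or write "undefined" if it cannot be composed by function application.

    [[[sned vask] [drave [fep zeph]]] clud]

[sned vask] — sned of type ⟨e,t⟩ combines with vask of type e: type t.
[fep zeph] — zeph of type ⟨⟨t,e⟩,⟨e,⟨t,e⟩⟩⟩ combines with fep of type ⟨t,e⟩: type ⟨e,⟨t,e⟩⟩.
[drave [fep zeph]] — [fep zeph] of type ⟨e,⟨t,e⟩⟩ combines with drave of type e: type ⟨t,e⟩.
[[sned vask] [drave [fep zeph]]] — [drave [fep zeph]] of type ⟨t,e⟩ combines with [sned vask] of type t: type e.
[[[sned vask] [drave [fep zeph]]] clud] — clud of type ⟨e,t⟩ combines with [[sned vask] [drave [fep zeph]]] of type e: type t.

t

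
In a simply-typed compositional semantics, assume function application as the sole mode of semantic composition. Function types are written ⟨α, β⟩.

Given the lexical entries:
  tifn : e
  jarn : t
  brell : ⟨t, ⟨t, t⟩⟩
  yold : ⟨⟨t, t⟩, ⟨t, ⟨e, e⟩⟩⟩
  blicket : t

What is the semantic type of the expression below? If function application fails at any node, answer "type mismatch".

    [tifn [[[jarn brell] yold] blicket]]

e

[jarn brell] — brell of type ⟨t, ⟨t, t⟩⟩ combines with jarn of type t: type ⟨t, t⟩.
[[jarn brell] yold] — yold of type ⟨⟨t, t⟩, ⟨t, ⟨e, e⟩⟩⟩ combines with [jarn brell] of type ⟨t, t⟩: type ⟨t, ⟨e, e⟩⟩.
[[[jarn brell] yold] blicket] — [[jarn brell] yold] of type ⟨t, ⟨e, e⟩⟩ combines with blicket of type t: type ⟨e, e⟩.
[tifn [[[jarn brell] yold] blicket]] — [[[jarn brell] yold] blicket] of type ⟨e, e⟩ combines with tifn of type e: type e.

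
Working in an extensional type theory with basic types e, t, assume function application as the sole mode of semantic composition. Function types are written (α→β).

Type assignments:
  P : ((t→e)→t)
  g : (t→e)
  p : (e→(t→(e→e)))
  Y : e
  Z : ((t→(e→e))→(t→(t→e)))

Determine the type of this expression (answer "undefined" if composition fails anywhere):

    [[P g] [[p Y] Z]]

(t→e)

[P g]: ((t→e)→t) applied to (t→e) yields t.
[p Y]: (e→(t→(e→e))) applied to e yields (t→(e→e)).
[[p Y] Z]: ((t→(e→e))→(t→(t→e))) applied to (t→(e→e)) yields (t→(t→e)).
[[P g] [[p Y] Z]]: (t→(t→e)) applied to t yields (t→e).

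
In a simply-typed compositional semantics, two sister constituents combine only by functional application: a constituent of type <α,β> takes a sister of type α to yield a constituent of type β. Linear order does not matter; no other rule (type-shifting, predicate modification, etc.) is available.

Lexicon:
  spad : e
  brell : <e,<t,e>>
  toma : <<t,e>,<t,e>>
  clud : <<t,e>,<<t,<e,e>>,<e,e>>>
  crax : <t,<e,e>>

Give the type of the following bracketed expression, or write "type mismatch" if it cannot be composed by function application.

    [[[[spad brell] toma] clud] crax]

<e,e>

[spad brell] — brell of type <e,<t,e>> combines with spad of type e: type <t,e>.
[[spad brell] toma] — toma of type <<t,e>,<t,e>> combines with [spad brell] of type <t,e>: type <t,e>.
[[[spad brell] toma] clud] — clud of type <<t,e>,<<t,<e,e>>,<e,e>>> combines with [[spad brell] toma] of type <t,e>: type <<t,<e,e>>,<e,e>>.
[[[[spad brell] toma] clud] crax] — [[[spad brell] toma] clud] of type <<t,<e,e>>,<e,e>> combines with crax of type <t,<e,e>>: type <e,e>.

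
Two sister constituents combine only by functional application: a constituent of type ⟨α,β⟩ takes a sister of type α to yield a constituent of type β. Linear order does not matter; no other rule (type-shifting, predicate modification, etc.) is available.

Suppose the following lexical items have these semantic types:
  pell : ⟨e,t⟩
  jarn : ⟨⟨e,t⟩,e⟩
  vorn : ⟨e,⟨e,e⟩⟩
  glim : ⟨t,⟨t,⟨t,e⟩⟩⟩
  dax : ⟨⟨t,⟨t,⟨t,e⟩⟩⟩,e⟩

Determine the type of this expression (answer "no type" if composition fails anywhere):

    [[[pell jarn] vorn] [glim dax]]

e

[pell jarn] — jarn of type ⟨⟨e,t⟩,e⟩ combines with pell of type ⟨e,t⟩: type e.
[[pell jarn] vorn] — vorn of type ⟨e,⟨e,e⟩⟩ combines with [pell jarn] of type e: type ⟨e,e⟩.
[glim dax] — dax of type ⟨⟨t,⟨t,⟨t,e⟩⟩⟩,e⟩ combines with glim of type ⟨t,⟨t,⟨t,e⟩⟩⟩: type e.
[[[pell jarn] vorn] [glim dax]] — [[pell jarn] vorn] of type ⟨e,e⟩ combines with [glim dax] of type e: type e.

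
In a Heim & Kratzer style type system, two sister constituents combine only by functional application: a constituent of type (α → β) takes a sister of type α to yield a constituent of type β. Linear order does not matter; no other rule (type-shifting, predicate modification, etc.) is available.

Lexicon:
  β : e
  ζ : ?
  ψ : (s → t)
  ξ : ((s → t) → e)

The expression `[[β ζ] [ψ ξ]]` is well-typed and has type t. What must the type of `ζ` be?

(e → (e → t))

At [[β ζ] [ψ ξ]] (required: t): [ψ ξ] is e, which is not a function with range t; hence [β ζ] is the functor — type (e → t).
At [β ζ] (required: (e → t)): β is e, which is not a function with range (e → t); hence ζ is the functor — type (e → (e → t)).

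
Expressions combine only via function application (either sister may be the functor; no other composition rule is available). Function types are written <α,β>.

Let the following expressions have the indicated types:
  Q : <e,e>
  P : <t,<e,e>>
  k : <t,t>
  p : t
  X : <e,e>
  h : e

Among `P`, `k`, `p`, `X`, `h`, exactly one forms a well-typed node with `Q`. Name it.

P : <t,<e,e>> — neither side's domain matches the other.
k : <t,t> — neither side's domain matches the other.
p : t — neither side's domain matches the other.
X : <e,e> — neither side's domain matches the other.
h — combines: Q : <e,e> takes h : e as argument, giving e.

h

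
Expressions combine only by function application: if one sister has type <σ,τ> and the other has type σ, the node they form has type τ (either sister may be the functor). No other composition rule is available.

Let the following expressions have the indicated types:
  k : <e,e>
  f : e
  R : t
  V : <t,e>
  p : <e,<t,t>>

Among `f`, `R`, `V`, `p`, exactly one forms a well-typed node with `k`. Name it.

f — combines: k : <e,e> takes f : e as argument, giving e.
R : t — neither side's domain matches the other.
V : <t,e> — neither side's domain matches the other.
p : <e,<t,t>> — neither side's domain matches the other.

f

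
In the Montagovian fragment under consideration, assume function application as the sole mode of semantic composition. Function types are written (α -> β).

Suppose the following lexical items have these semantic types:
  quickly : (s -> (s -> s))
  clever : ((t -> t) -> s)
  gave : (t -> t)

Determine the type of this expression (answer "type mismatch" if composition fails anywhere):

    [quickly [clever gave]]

[clever gave]: clever is ((t -> t) -> s), gave is (t -> t); result s.
[quickly [clever gave]]: quickly is (s -> (s -> s)), [clever gave] is s; result (s -> s).

(s -> s)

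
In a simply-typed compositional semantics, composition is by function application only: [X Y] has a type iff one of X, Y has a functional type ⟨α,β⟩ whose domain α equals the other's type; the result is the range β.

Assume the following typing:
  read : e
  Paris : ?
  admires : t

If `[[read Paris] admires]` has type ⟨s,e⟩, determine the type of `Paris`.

[[read Paris] admires] is required to be ⟨s,e⟩. admires : t cannot yield ⟨s,e⟩ as functor, so [read Paris] : ⟨t,⟨s,e⟩⟩.
[read Paris] is required to be ⟨t,⟨s,e⟩⟩. read : e cannot yield ⟨t,⟨s,e⟩⟩ as functor, so Paris : ⟨e,⟨t,⟨s,e⟩⟩⟩.

⟨e,⟨t,⟨s,e⟩⟩⟩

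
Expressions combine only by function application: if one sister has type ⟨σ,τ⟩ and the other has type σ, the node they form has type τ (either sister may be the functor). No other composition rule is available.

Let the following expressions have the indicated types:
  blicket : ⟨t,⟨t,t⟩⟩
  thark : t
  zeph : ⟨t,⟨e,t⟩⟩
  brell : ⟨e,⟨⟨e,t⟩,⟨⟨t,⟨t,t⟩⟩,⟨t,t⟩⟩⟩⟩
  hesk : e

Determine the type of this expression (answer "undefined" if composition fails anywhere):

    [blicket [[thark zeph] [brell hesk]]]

⟨t,t⟩

[thark zeph] — zeph of type ⟨t,⟨e,t⟩⟩ combines with thark of type t: type ⟨e,t⟩.
[brell hesk] — brell of type ⟨e,⟨⟨e,t⟩,⟨⟨t,⟨t,t⟩⟩,⟨t,t⟩⟩⟩⟩ combines with hesk of type e: type ⟨⟨e,t⟩,⟨⟨t,⟨t,t⟩⟩,⟨t,t⟩⟩⟩.
[[thark zeph] [brell hesk]] — [brell hesk] of type ⟨⟨e,t⟩,⟨⟨t,⟨t,t⟩⟩,⟨t,t⟩⟩⟩ combines with [thark zeph] of type ⟨e,t⟩: type ⟨⟨t,⟨t,t⟩⟩,⟨t,t⟩⟩.
[blicket [[thark zeph] [brell hesk]]] — [[thark zeph] [brell hesk]] of type ⟨⟨t,⟨t,t⟩⟩,⟨t,t⟩⟩ combines with blicket of type ⟨t,⟨t,t⟩⟩: type ⟨t,t⟩.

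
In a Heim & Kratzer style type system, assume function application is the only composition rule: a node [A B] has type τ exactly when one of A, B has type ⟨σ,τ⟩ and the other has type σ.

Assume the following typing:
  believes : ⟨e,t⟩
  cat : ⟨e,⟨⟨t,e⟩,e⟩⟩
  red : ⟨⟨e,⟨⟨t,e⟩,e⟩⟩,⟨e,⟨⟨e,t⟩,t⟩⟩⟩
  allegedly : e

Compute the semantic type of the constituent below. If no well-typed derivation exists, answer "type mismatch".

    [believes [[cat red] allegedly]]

t

[cat red]: red is ⟨⟨e,⟨⟨t,e⟩,e⟩⟩,⟨e,⟨⟨e,t⟩,t⟩⟩⟩, cat is ⟨e,⟨⟨t,e⟩,e⟩⟩; result ⟨e,⟨⟨e,t⟩,t⟩⟩.
[[cat red] allegedly]: [cat red] is ⟨e,⟨⟨e,t⟩,t⟩⟩, allegedly is e; result ⟨⟨e,t⟩,t⟩.
[believes [[cat red] allegedly]]: [[cat red] allegedly] is ⟨⟨e,t⟩,t⟩, believes is ⟨e,t⟩; result t.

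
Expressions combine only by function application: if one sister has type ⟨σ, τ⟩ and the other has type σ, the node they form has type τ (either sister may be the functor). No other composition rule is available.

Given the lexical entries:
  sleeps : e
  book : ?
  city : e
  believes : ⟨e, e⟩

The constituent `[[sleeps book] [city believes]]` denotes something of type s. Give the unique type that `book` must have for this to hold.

⟨e, ⟨e, s⟩⟩

[[sleeps book] [city believes]] is required to be s. [city believes] : e cannot yield s as functor, so [sleeps book] : ⟨e, s⟩.
[sleeps book] is required to be ⟨e, s⟩. sleeps : e cannot yield ⟨e, s⟩ as functor, so book : ⟨e, ⟨e, s⟩⟩.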